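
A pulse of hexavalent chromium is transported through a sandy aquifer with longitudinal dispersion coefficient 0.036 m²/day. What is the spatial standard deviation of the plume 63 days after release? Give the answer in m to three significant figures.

Dispersive spreading gives a Gaussian with σ² = 2Dt; advection only shifts the center.
σ = √(2 × 0.036 × 63) = 2.13 m.

2.13 m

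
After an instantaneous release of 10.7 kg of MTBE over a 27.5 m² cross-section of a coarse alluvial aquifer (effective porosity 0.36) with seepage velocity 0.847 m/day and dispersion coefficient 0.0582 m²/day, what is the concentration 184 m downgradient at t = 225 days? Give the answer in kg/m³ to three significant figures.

0.0369 kg/m³

For an instantaneous plane source, C(x,t) = M/(n_e·A·√(4πDt)) · exp(−(x−vt)²/(4Dt)), with n_e·A the pore (flow) area.
Plume center vt = 0.847 × 225 = 190.575 m, so the well at 184 m is 6.575 m upgradient of the peak.
√(4πDt) = 12.83 m, giving peak height M/(n_e·A·√(4πDt)) = 10.7/(0.36 × 27.5 × 12.83) = 0.08424 kg/m³.
(x−vt)²/(4Dt) = (-6.575)²/(4 × 0.0582 × 225) = 0.8253; exp(−0.8253) = 0.4381.
C = 0.08424 × 0.4381 = 0.0369 kg/m³.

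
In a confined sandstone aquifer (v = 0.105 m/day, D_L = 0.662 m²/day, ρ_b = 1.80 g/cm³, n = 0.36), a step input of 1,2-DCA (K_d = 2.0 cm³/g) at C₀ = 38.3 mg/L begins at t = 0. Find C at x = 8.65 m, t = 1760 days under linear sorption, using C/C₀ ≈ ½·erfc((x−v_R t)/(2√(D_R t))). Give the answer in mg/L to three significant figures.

Retardation factor R = 1 + ρ_b·K_d/n = 1 + 1.80 × 2.0/0.36 = 11.00.
Sorption retards both mechanisms: v_R = v/R = 0.009545 m/day, D_R = D/R = 0.06018 m²/day.
v_R·t = 0.009545 × 1760 = 16.7992 m; 2√(D_R t) = 20.58 m; argument = (8.65 − 16.7992)/20.58 = -0.3960.
C = C₀ × ½·erfc(-0.3960) = 38.3 × 0.7123 = 27.3 mg/L.

27.3 mg/L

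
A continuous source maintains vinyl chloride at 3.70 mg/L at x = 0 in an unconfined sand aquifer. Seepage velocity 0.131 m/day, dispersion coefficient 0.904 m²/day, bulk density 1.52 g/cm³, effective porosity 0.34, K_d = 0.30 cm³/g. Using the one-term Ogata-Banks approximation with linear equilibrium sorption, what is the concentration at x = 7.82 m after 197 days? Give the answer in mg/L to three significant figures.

2.23 mg/L

Retardation factor R = 1 + ρ_b·K_d/n = 1 + 1.52 × 0.30/0.34 = 2.341.
Sorption retards both mechanisms: v_R = v/R = 0.05596 m/day, D_R = D/R = 0.3862 m²/day.
v_R·t = 0.05596 × 197 = 11.02412 m; 2√(D_R t) = 17.44 m; argument = (7.82 − 11.02412)/17.44 = -0.1837.
C = C₀ × ½·erfc(-0.1837) = 3.70 × 0.6025 = 2.23 mg/L.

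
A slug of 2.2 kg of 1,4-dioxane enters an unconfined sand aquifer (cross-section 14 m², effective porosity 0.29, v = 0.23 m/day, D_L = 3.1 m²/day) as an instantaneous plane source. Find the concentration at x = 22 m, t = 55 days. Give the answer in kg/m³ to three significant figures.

0.0103 kg/m³

For an instantaneous plane source, C(x,t) = M/(n_e·A·√(4πDt)) · exp(−(x−vt)²/(4Dt)), with n_e·A the pore (flow) area.
Plume center vt = 0.23 × 55 = 12.65 m, so the well at 22 m is 9.35 m downgradient of the peak.
√(4πDt) = 46.29 m, giving peak height M/(n_e·A·√(4πDt)) = 2.2/(0.29 × 14 × 46.29) = 0.01171 kg/m³.
(x−vt)²/(4Dt) = (9.35)²/(4 × 3.1 × 55) = 0.1282; exp(−0.1282) = 0.8797.
C = 0.01171 × 0.8797 = 0.0103 kg/m³.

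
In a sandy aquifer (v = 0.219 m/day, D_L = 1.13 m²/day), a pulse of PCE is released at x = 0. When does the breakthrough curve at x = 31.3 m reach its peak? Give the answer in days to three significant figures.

For the 1D instantaneous-source solution, setting ∂C/∂t = 0 at fixed x gives v²t² + 2Dt − x² = 0, so t = (√(D² + v²x²) − D)/v².
√(D² + v²x²) = √(1.13² + 0.219² × 31.3²) = 6.947; v² = 0.047961.
t = (6.947 − 1.13)/0.047961 = 121 days (vs. the pure-advection estimate x/v = 143 d).

121 days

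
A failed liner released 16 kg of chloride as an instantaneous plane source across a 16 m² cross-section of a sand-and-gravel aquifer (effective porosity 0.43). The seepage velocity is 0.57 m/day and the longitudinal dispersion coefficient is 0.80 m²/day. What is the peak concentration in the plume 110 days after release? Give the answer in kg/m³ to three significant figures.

0.0699 kg/m³

The peak of an instantaneous 1D plume sits at x = vt; there the Gaussian factor is 1 and C_max = M/(n_e·A·√(4πDt)), where n_e·A is the pore area the mass is dissolved in.
√(4πDt) = √(4π × 0.80 × 110) = 33.25 m, so C_max = 16/(0.43 × 16 × 33.25) = 0.0699 kg/m³.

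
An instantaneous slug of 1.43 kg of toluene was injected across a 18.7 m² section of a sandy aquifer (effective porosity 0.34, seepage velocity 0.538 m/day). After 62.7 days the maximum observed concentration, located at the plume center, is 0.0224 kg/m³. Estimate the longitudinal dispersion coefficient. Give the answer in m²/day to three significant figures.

At the plume center C_max = M/(n_e·A·√(4πDt)), so D = M²/(4πt·(n_e·A·C_max)²).
n_e·A·C_max = 0.34 × 18.7 × 0.0224 = 0.1424 kg/m.
D = 1.43²/(4π × 62.7 × 0.1424²) = 0.128 m²/day.

0.128 m²/day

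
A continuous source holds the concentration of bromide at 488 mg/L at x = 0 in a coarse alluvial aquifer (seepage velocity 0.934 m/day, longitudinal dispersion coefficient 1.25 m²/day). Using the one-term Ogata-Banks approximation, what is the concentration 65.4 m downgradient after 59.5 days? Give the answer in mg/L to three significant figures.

For a continuous step input, C/C₀ ≈ ½·erfc((x−vt)/(2√(Dt))).
vt = 0.934 × 59.5 = 55.573 m and 2√(Dt) = 2√(1.25 × 59.5) = 17.25 m.
Argument (x−vt)/(2√(Dt)) = (65.4 − 55.573)/17.25 = 0.5697; ½·erfc(0.5697) = 0.2102.
C = 488 × 0.2102 = 103 mg/L.

103 mg/L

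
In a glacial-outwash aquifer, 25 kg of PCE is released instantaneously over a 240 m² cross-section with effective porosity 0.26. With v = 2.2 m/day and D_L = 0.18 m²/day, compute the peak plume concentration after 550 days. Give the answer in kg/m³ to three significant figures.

0.0114 kg/m³

The peak of an instantaneous 1D plume sits at x = vt; there the Gaussian factor is 1 and C_max = M/(n_e·A·√(4πDt)), where n_e·A is the pore area the mass is dissolved in.
√(4πDt) = √(4π × 0.18 × 550) = 35.27 m, so C_max = 25/(0.26 × 240 × 35.27) = 0.0114 kg/m³.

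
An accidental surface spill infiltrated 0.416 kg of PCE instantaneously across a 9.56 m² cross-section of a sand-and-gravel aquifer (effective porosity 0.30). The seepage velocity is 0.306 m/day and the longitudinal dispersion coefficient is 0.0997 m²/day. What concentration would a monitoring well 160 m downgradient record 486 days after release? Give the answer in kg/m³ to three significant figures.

0.00305 kg/m³

For an instantaneous plane source, C(x,t) = M/(n_e·A·√(4πDt)) · exp(−(x−vt)²/(4Dt)), with n_e·A the pore (flow) area.
Plume center vt = 0.306 × 486 = 148.716 m, so the well at 160 m is 11.284 m downgradient of the peak.
√(4πDt) = 24.68 m, giving peak height M/(n_e·A·√(4πDt)) = 0.416/(0.30 × 9.56 × 24.68) = 0.005877 kg/m³.
(x−vt)²/(4Dt) = (11.284)²/(4 × 0.0997 × 486) = 0.6570; exp(−0.6570) = 0.5184.
C = 0.005877 × 0.5184 = 0.00305 kg/m³.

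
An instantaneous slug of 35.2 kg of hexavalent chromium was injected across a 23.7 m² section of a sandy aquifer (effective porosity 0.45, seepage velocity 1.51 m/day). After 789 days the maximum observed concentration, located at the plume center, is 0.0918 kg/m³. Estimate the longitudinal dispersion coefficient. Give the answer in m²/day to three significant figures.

At the plume center C_max = M/(n_e·A·√(4πDt)), so D = M²/(4πt·(n_e·A·C_max)²).
n_e·A·C_max = 0.45 × 23.7 × 0.0918 = 0.9790 kg/m.
D = 35.2²/(4π × 789 × 0.9790²) = 0.130 m²/day.

0.130 m²/day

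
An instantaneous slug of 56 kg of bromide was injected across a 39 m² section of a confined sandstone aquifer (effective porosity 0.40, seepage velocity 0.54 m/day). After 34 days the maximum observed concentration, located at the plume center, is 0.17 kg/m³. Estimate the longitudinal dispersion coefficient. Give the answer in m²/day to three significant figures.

1.04 m²/day

At the plume center C_max = M/(n_e·A·√(4πDt)), so D = M²/(4πt·(n_e·A·C_max)²).
n_e·A·C_max = 0.40 × 39 × 0.17 = 2.652 kg/m.
D = 56²/(4π × 34 × 2.652²) = 1.04 m²/day.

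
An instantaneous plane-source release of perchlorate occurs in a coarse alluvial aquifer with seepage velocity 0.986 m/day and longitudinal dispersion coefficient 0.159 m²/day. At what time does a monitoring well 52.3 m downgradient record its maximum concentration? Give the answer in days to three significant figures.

52.9 days

For the 1D instantaneous-source solution, setting ∂C/∂t = 0 at fixed x gives v²t² + 2Dt − x² = 0, so t = (√(D² + v²x²) − D)/v².
√(D² + v²x²) = √(0.159² + 0.986² × 52.3²) = 51.57; v² = 0.972196.
t = (51.57 − 0.159)/0.972196 = 52.9 days (vs. the pure-advection estimate x/v = 53.0 d).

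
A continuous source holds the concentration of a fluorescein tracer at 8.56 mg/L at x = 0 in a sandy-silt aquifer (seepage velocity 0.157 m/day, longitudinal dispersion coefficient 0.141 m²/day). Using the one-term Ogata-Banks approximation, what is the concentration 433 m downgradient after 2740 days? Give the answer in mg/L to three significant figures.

3.93 mg/L

For a continuous step input, C/C₀ ≈ ½·erfc((x−vt)/(2√(Dt))).
vt = 0.157 × 2740 = 430.18 m and 2√(Dt) = 2√(0.141 × 2740) = 39.31 m.
Argument (x−vt)/(2√(Dt)) = (433 − 430.18)/39.31 = 0.07174; ½·erfc(0.07174) = 0.4596.
C = 8.56 × 0.4596 = 3.93 mg/L.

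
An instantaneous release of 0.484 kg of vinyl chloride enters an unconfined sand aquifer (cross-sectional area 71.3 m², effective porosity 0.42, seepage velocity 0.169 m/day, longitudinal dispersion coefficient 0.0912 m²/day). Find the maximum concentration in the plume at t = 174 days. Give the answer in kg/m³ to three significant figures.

0.00114 kg/m³

The peak of an instantaneous 1D plume sits at x = vt; there the Gaussian factor is 1 and C_max = M/(n_e·A·√(4πDt)), where n_e·A is the pore area the mass is dissolved in.
√(4πDt) = √(4π × 0.0912 × 174) = 14.12 m, so C_max = 0.484/(0.42 × 71.3 × 14.12) = 0.00114 kg/m³.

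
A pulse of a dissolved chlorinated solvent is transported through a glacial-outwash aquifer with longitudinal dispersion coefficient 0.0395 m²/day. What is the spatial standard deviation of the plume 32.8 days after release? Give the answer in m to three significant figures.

1.61 m

Dispersive spreading gives a Gaussian with σ² = 2Dt; advection only shifts the center.
σ = √(2 × 0.0395 × 32.8) = 1.61 m.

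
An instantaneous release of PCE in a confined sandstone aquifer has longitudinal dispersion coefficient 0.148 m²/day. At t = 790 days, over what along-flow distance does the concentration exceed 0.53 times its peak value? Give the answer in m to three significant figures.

34.5 m

The plume is Gaussian with σ = √(2Dt) = √(2 × 0.148 × 790) = 15.29 m.
C/C_peak = exp(−Δx²/(2σ²)) = 0.53 ⇒ Δx = σ·√(−2 ln 0.53) = 15.29 × 1.127 = 17.23 m.
Width = 2Δx = 34.5 m.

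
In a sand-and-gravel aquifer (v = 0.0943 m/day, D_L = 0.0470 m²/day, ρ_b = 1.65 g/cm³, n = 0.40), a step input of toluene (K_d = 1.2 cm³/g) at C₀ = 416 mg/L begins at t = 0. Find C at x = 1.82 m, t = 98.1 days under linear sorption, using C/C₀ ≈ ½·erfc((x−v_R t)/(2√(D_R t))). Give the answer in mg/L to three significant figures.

Retardation factor R = 1 + ρ_b·K_d/n = 1 + 1.65 × 1.2/0.40 = 5.950.
Sorption retards both mechanisms: v_R = v/R = 0.01585 m/day, D_R = D/R = 0.007899 m²/day.
v_R·t = 0.01585 × 98.1 = 1.554885 m; 2√(D_R t) = 1.761 m; argument = (1.82 − 1.554885)/1.761 = 0.1505.
C = C₀ × ½·erfc(0.1505) = 416 × 0.4157 = 173 mg/L.

173 mg/L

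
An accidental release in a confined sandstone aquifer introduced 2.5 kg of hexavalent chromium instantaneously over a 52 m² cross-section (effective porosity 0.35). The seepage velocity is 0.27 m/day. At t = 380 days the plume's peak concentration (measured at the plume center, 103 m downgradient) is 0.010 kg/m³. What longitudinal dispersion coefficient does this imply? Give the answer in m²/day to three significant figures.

At the plume center C_max = M/(n_e·A·√(4πDt)), so D = M²/(4πt·(n_e·A·C_max)²).
n_e·A·C_max = 0.35 × 52 × 0.010 = 0.1820 kg/m.
D = 2.5²/(4π × 380 × 0.1820²) = 0.0395 m²/day.

0.0395 m²/day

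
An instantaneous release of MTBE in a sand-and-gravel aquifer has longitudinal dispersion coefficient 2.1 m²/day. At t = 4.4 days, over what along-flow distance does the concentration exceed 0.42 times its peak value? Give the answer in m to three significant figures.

The plume is Gaussian with σ = √(2Dt) = √(2 × 2.1 × 4.4) = 4.299 m.
C/C_peak = exp(−Δx²/(2σ²)) = 0.42 ⇒ Δx = σ·√(−2 ln 0.42) = 4.299 × 1.317 = 5.662 m.
Width = 2Δx = 11.3 m.

11.3 m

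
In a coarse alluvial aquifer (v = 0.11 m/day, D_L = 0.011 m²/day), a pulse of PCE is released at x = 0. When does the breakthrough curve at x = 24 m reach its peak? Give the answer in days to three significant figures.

For the 1D instantaneous-source solution, setting ∂C/∂t = 0 at fixed x gives v²t² + 2Dt − x² = 0, so t = (√(D² + v²x²) − D)/v².
√(D² + v²x²) = √(0.011² + 0.11² × 24²) = 2.640; v² = 0.0121.
t = (2.640 − 0.011)/0.0121 = 217 days (vs. the pure-advection estimate x/v = 218 d).

217 days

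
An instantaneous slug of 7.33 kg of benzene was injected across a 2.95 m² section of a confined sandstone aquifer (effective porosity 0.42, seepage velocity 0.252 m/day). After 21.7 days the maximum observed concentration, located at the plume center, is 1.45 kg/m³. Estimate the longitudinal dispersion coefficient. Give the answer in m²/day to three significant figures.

At the plume center C_max = M/(n_e·A·√(4πDt)), so D = M²/(4πt·(n_e·A·C_max)²).
n_e·A·C_max = 0.42 × 2.95 × 1.45 = 1.797 kg/m.
D = 7.33²/(4π × 21.7 × 1.797²) = 0.0610 m²/day.

0.0610 m²/day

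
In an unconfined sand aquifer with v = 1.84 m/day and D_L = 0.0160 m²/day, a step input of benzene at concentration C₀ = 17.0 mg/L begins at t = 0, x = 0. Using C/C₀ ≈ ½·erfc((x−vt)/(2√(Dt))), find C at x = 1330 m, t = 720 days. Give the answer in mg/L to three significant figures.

2.37 mg/L

For a continuous step input, C/C₀ ≈ ½·erfc((x−vt)/(2√(Dt))).
vt = 1.84 × 720 = 1324.8 m and 2√(Dt) = 2√(0.0160 × 720) = 6.788 m.
Argument (x−vt)/(2√(Dt)) = (1330 − 1324.8)/6.788 = 0.7661; ½·erfc(0.7661) = 0.1393.
C = 17.0 × 0.1393 = 2.37 mg/L.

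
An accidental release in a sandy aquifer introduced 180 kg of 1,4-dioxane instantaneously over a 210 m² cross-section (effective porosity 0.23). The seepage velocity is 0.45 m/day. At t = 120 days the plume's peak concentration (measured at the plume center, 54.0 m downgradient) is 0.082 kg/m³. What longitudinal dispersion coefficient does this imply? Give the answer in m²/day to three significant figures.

At the plume center C_max = M/(n_e·A·√(4πDt)), so D = M²/(4πt·(n_e·A·C_max)²).
n_e·A·C_max = 0.23 × 210 × 0.082 = 3.961 kg/m.
D = 180²/(4π × 120 × 3.961²) = 1.37 m²/day.

1.37 m²/day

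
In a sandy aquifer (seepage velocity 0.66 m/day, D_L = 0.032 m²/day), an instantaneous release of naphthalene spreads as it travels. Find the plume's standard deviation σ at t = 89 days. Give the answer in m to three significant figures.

2.39 m

Dispersive spreading gives a Gaussian with σ² = 2Dt; advection only shifts the center.
σ = √(2 × 0.032 × 89) = 2.39 m.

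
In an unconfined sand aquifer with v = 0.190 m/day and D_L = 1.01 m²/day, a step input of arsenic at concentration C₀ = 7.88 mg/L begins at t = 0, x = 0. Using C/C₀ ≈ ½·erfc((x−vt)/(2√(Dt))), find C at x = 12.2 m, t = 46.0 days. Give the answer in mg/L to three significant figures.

For a continuous step input, C/C₀ ≈ ½·erfc((x−vt)/(2√(Dt))).
vt = 0.190 × 46.0 = 8.74 m and 2√(Dt) = 2√(1.01 × 46.0) = 13.63 m.
Argument (x−vt)/(2√(Dt)) = (12.2 − 8.74)/13.63 = 0.2539; ½·erfc(0.2539) = 0.3598.
C = 7.88 × 0.3598 = 2.84 mg/L.

2.84 mg/L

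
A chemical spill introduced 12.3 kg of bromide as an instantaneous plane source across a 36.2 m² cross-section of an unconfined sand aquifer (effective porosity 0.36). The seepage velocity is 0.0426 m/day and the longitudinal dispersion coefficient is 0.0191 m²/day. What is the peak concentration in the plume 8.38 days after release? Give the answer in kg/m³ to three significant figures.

The peak of an instantaneous 1D plume sits at x = vt; there the Gaussian factor is 1 and C_max = M/(n_e·A·√(4πDt)), where n_e·A is the pore area the mass is dissolved in.
√(4πDt) = √(4π × 0.0191 × 8.38) = 1.418 m, so C_max = 12.3/(0.36 × 36.2 × 1.418) = 0.666 kg/m³.

0.666 kg/m³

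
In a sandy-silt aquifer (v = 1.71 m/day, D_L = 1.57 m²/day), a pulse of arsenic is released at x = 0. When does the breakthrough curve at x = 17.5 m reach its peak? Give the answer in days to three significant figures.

For the 1D instantaneous-source solution, setting ∂C/∂t = 0 at fixed x gives v²t² + 2Dt − x² = 0, so t = (√(D² + v²x²) − D)/v².
√(D² + v²x²) = √(1.57² + 1.71² × 17.5²) = 29.97; v² = 2.9241.
t = (29.97 − 1.57)/2.9241 = 9.71 days (vs. the pure-advection estimate x/v = 10.2 d).

9.71 days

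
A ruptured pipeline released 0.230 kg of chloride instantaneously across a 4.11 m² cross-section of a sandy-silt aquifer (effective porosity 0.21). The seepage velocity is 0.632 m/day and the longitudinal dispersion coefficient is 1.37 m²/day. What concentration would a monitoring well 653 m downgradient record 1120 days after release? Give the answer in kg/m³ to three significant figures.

0.00118 kg/m³

For an instantaneous plane source, C(x,t) = M/(n_e·A·√(4πDt)) · exp(−(x−vt)²/(4Dt)), with n_e·A the pore (flow) area.
Plume center vt = 0.632 × 1120 = 707.84 m, so the well at 653 m is 54.84 m upgradient of the peak.
√(4πDt) = 138.9 m, giving peak height M/(n_e·A·√(4πDt)) = 0.230/(0.21 × 4.11 × 138.9) = 0.001919 kg/m³.
(x−vt)²/(4Dt) = (-54.84)²/(4 × 1.37 × 1120) = 0.4900; exp(−0.4900) = 0.6126.
C = 0.001919 × 0.6126 = 0.00118 kg/m³.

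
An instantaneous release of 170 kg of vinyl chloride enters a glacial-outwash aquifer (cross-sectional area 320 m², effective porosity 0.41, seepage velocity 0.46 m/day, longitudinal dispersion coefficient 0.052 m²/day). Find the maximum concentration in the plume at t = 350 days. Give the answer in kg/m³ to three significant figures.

The peak of an instantaneous 1D plume sits at x = vt; there the Gaussian factor is 1 and C_max = M/(n_e·A·√(4πDt)), where n_e·A is the pore area the mass is dissolved in.
√(4πDt) = √(4π × 0.052 × 350) = 15.12 m, so C_max = 170/(0.41 × 320 × 15.12) = 0.0857 kg/m³.

0.0857 kg/m³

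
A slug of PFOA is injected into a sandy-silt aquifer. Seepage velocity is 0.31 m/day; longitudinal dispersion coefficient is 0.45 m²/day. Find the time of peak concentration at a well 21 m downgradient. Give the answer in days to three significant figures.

For the 1D instantaneous-source solution, setting ∂C/∂t = 0 at fixed x gives v²t² + 2Dt − x² = 0, so t = (√(D² + v²x²) − D)/v².
√(D² + v²x²) = √(0.45² + 0.31² × 21²) = 6.526; v² = 0.0961.
t = (6.526 − 0.45)/0.0961 = 63.2 days (vs. the pure-advection estimate x/v = 67.7 d).

63.2 days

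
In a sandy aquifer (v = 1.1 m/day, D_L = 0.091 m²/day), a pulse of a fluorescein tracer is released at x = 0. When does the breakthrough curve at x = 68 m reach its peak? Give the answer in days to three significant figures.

61.7 days

For the 1D instantaneous-source solution, setting ∂C/∂t = 0 at fixed x gives v²t² + 2Dt − x² = 0, so t = (√(D² + v²x²) − D)/v².
√(D² + v²x²) = √(0.091² + 1.1² × 68²) = 74.80; v² = 1.21.
t = (74.80 − 0.091)/1.21 = 61.7 days (vs. the pure-advection estimate x/v = 61.8 d).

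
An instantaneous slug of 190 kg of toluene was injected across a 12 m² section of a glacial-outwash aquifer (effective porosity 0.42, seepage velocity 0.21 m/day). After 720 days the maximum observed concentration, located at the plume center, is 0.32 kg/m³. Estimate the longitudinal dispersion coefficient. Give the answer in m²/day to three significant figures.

1.53 m²/day

At the plume center C_max = M/(n_e·A·√(4πDt)), so D = M²/(4πt·(n_e·A·C_max)²).
n_e·A·C_max = 0.42 × 12 × 0.32 = 1.613 kg/m.
D = 190²/(4π × 720 × 1.613²) = 1.53 m²/day.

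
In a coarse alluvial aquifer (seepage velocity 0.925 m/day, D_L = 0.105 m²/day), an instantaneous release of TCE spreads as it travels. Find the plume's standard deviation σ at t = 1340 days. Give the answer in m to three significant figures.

16.8 m

Dispersive spreading gives a Gaussian with σ² = 2Dt; advection only shifts the center.
σ = √(2 × 0.105 × 1340) = 16.8 m.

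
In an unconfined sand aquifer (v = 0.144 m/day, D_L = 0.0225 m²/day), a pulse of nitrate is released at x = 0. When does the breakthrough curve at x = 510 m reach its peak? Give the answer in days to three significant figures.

For the 1D instantaneous-source solution, setting ∂C/∂t = 0 at fixed x gives v²t² + 2Dt − x² = 0, so t = (√(D² + v²x²) − D)/v².
√(D² + v²x²) = √(0.0225² + 0.144² × 510²) = 73.44; v² = 0.020736.
t = (73.44 − 0.0225)/0.020736 = 3540 days (vs. the pure-advection estimate x/v = 3540 d).

3540 days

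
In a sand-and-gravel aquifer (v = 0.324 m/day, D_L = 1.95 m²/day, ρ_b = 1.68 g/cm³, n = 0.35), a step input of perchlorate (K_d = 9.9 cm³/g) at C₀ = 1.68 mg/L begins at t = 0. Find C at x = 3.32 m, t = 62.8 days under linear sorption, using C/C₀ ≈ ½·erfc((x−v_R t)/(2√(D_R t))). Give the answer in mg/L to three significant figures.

0.165 mg/L

Retardation factor R = 1 + ρ_b·K_d/n = 1 + 1.68 × 9.9/0.35 = 48.52.
Sorption retards both mechanisms: v_R = v/R = 0.006678 m/day, D_R = D/R = 0.04019 m²/day.
v_R·t = 0.006678 × 62.8 = 0.4193784 m; 2√(D_R t) = 3.177 m; argument = (3.32 − 0.4193784)/3.177 = 0.9130.
C = C₀ × ½·erfc(0.9130) = 1.68 × 0.09832 = 0.165 mg/L.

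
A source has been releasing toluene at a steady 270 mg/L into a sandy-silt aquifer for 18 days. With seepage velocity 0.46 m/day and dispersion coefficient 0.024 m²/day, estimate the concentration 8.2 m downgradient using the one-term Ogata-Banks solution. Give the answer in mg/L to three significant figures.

For a continuous step input, C/C₀ ≈ ½·erfc((x−vt)/(2√(Dt))).
vt = 0.46 × 18 = 8.28 m and 2√(Dt) = 2√(0.024 × 18) = 1.315 m.
Argument (x−vt)/(2√(Dt)) = (8.2 − 8.28)/1.315 = -0.06084; ½·erfc(-0.06084) = 0.5343.
C = 270 × 0.5343 = 144 mg/L.

144 mg/L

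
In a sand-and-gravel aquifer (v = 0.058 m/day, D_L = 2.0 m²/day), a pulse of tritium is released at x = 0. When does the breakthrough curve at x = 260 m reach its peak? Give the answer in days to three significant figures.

For the 1D instantaneous-source solution, setting ∂C/∂t = 0 at fixed x gives v²t² + 2Dt − x² = 0, so t = (√(D² + v²x²) − D)/v².
√(D² + v²x²) = √(2.0² + 0.058² × 260²) = 15.21; v² = 0.003364.
t = (15.21 − 2.0)/0.003364 = 3930 days (vs. the pure-advection estimate x/v = 4480 d).

3930 days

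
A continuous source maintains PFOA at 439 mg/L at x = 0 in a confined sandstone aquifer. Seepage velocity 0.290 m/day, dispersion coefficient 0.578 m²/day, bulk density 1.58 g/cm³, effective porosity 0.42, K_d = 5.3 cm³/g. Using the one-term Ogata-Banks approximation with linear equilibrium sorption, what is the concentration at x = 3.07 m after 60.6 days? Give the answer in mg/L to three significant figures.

Retardation factor R = 1 + ρ_b·K_d/n = 1 + 1.58 × 5.3/0.42 = 20.94.
Sorption retards both mechanisms: v_R = v/R = 0.01385 m/day, D_R = D/R = 0.02760 m²/day.
v_R·t = 0.01385 × 60.6 = 0.83931 m; 2√(D_R t) = 2.587 m; argument = (3.07 − 0.83931)/2.587 = 0.8623.
C = C₀ × ½·erfc(0.8623) = 439 × 0.1113 = 48.9 mg/L.

48.9 mg/L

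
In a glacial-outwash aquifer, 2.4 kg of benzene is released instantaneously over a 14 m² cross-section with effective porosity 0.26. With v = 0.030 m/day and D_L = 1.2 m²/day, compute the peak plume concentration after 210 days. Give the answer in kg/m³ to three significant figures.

The peak of an instantaneous 1D plume sits at x = vt; there the Gaussian factor is 1 and C_max = M/(n_e·A·√(4πDt)), where n_e·A is the pore area the mass is dissolved in.
√(4πDt) = √(4π × 1.2 × 210) = 56.27 m, so C_max = 2.4/(0.26 × 14 × 56.27) = 0.0117 kg/m³.

0.0117 kg/m³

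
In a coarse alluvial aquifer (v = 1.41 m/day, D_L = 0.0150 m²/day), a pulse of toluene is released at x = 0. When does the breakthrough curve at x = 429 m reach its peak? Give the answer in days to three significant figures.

For the 1D instantaneous-source solution, setting ∂C/∂t = 0 at fixed x gives v²t² + 2Dt − x² = 0, so t = (√(D² + v²x²) − D)/v².
√(D² + v²x²) = √(0.0150² + 1.41² × 429²) = 604.9; v² = 1.9881.
t = (604.9 − 0.0150)/1.9881 = 304 days (vs. the pure-advection estimate x/v = 304 d).

304 days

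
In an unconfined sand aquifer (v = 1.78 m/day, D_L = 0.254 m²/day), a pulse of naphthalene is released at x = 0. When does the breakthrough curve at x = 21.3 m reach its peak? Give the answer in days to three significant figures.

For the 1D instantaneous-source solution, setting ∂C/∂t = 0 at fixed x gives v²t² + 2Dt − x² = 0, so t = (√(D² + v²x²) − D)/v².
√(D² + v²x²) = √(0.254² + 1.78² × 21.3²) = 37.91; v² = 3.1684.
t = (37.91 − 0.254)/3.1684 = 11.9 days (vs. the pure-advection estimate x/v = 12.0 d).

11.9 days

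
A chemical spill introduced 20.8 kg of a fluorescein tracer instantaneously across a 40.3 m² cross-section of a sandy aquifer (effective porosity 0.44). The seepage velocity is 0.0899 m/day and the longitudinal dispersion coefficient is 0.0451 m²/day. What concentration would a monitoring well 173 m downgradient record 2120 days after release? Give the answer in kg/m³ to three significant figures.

For an instantaneous plane source, C(x,t) = M/(n_e·A·√(4πDt)) · exp(−(x−vt)²/(4Dt)), with n_e·A the pore (flow) area.
Plume center vt = 0.0899 × 2120 = 190.588 m, so the well at 173 m is 17.588 m upgradient of the peak.
√(4πDt) = 34.66 m, giving peak height M/(n_e·A·√(4πDt)) = 20.8/(0.44 × 40.3 × 34.66) = 0.03384 kg/m³.
(x−vt)²/(4Dt) = (-17.588)²/(4 × 0.0451 × 2120) = 0.8088; exp(−0.8088) = 0.4454.
C = 0.03384 × 0.4454 = 0.0151 kg/m³.

0.0151 kg/m³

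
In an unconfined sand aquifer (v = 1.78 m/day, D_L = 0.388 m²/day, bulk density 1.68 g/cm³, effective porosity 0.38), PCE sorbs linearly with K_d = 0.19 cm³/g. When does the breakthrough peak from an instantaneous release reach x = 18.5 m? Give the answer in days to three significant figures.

18.9 days

Retardation factor R = 1 + ρ_b·K_d/n = 1 + 1.68 × 0.19/0.38 = 1.840.
Sorption retards both mechanisms: v_R = v/R = 0.9674 m/day, D_R = D/R = 0.2109 m²/day.
Peak time from v_R²t² + 2D_R t − x² = 0: t = (√(D_R² + v_R²x²) − D_R)/v_R².
√(D_R² + v_R²x²) = √(0.2109² + 0.9674² × 18.5²) = 17.90; v_R² = 0.9359.
t = (17.90 − 0.2109)/0.9359 = 18.9 days.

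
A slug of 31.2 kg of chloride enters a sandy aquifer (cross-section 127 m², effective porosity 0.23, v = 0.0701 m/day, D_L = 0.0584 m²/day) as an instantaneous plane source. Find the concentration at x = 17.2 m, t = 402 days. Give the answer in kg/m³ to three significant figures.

For an instantaneous plane source, C(x,t) = M/(n_e·A·√(4πDt)) · exp(−(x−vt)²/(4Dt)), with n_e·A the pore (flow) area.
Plume center vt = 0.0701 × 402 = 28.1802 m, so the well at 17.2 m is 10.9802 m upgradient of the peak.
√(4πDt) = 17.18 m, giving peak height M/(n_e·A·√(4πDt)) = 31.2/(0.23 × 127 × 17.18) = 0.06217 kg/m³.
(x−vt)²/(4Dt) = (-10.9802)²/(4 × 0.0584 × 402) = 1.284; exp(−1.284) = 0.2769.
C = 0.06217 × 0.2769 = 0.0172 kg/m³.

0.0172 kg/m³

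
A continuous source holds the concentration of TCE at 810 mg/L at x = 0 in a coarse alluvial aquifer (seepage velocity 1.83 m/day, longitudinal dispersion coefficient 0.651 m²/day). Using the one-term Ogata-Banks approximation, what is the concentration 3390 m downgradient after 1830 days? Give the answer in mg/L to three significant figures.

162 mg/L

For a continuous step input, C/C₀ ≈ ½·erfc((x−vt)/(2√(Dt))).
vt = 1.83 × 1830 = 3348.9 m and 2√(Dt) = 2√(0.651 × 1830) = 69.03 m.
Argument (x−vt)/(2√(Dt)) = (3390 − 3348.9)/69.03 = 0.5954; ½·erfc(0.5954) = 0.1999.
C = 810 × 0.1999 = 162 mg/L.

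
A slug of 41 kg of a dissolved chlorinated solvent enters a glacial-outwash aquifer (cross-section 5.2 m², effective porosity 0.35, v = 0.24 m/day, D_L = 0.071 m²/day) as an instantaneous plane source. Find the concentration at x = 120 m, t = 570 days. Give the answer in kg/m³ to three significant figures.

For an instantaneous plane source, C(x,t) = M/(n_e·A·√(4πDt)) · exp(−(x−vt)²/(4Dt)), with n_e·A the pore (flow) area.
Plume center vt = 0.24 × 570 = 136.8 m, so the well at 120 m is 16.8 m upgradient of the peak.
√(4πDt) = 22.55 m, giving peak height M/(n_e·A·√(4πDt)) = 41/(0.35 × 5.2 × 22.55) = 0.9990 kg/m³.
(x−vt)²/(4Dt) = (-16.8)²/(4 × 0.071 × 570) = 1.744; exp(−1.744) = 0.1748.
C = 0.9990 × 0.1748 = 0.175 kg/m³.

0.175 kg/m³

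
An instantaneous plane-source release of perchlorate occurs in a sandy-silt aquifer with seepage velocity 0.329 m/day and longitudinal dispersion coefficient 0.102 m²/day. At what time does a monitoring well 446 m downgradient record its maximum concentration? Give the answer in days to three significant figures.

For the 1D instantaneous-source solution, setting ∂C/∂t = 0 at fixed x gives v²t² + 2Dt − x² = 0, so t = (√(D² + v²x²) − D)/v².
√(D² + v²x²) = √(0.102² + 0.329² × 446²) = 146.7; v² = 0.108241.
t = (146.7 − 0.102)/0.108241 = 1350 days (vs. the pure-advection estimate x/v = 1360 d).

1350 days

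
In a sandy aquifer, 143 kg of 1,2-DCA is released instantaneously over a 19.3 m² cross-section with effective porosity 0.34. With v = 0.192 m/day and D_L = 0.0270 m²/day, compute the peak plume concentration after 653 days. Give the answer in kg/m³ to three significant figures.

1.46 kg/m³

The peak of an instantaneous 1D plume sits at x = vt; there the Gaussian factor is 1 and C_max = M/(n_e·A·√(4πDt)), where n_e·A is the pore area the mass is dissolved in.
√(4πDt) = √(4π × 0.0270 × 653) = 14.88 m, so C_max = 143/(0.34 × 19.3 × 14.88) = 1.46 kg/m³.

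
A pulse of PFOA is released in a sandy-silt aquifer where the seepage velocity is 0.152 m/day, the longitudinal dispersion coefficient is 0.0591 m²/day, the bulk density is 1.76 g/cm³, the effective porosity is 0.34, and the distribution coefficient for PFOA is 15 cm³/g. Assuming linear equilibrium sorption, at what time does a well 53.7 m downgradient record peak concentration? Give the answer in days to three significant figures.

27600 days

Retardation factor R = 1 + ρ_b·K_d/n = 1 + 1.76 × 15/0.34 = 78.65.
Sorption retards both mechanisms: v_R = v/R = 0.001933 m/day, D_R = D/R = 0.0007514 m²/day.
Peak time from v_R²t² + 2D_R t − x² = 0: t = (√(D_R² + v_R²x²) − D_R)/v_R².
√(D_R² + v_R²x²) = √(0.0007514² + 0.001933² × 53.7²) = 0.1038; v_R² = 3.736e-06.
t = (0.1038 − 0.0007514)/3.736e-06 = 27600 days.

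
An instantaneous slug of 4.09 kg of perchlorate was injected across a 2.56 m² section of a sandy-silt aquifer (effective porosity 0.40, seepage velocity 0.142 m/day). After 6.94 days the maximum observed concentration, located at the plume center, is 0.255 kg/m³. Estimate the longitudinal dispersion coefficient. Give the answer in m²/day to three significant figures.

At the plume center C_max = M/(n_e·A·√(4πDt)), so D = M²/(4πt·(n_e·A·C_max)²).
n_e·A·C_max = 0.40 × 2.56 × 0.255 = 0.2611 kg/m.
D = 4.09²/(4π × 6.94 × 0.2611²) = 2.81 m²/day.

2.81 m²/day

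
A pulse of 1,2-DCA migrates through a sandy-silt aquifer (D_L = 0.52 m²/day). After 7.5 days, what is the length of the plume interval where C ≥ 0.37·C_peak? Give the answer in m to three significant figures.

The plume is Gaussian with σ = √(2Dt) = √(2 × 0.52 × 7.5) = 2.793 m.
C/C_peak = exp(−Δx²/(2σ²)) = 0.37 ⇒ Δx = σ·√(−2 ln 0.37) = 2.793 × 1.410 = 3.938 m.
Width = 2Δx = 7.88 m.

7.88 m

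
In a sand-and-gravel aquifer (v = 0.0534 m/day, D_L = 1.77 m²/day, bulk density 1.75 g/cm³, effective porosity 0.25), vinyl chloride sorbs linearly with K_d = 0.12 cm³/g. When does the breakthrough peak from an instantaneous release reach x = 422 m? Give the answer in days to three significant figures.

13400 days

Retardation factor R = 1 + ρ_b·K_d/n = 1 + 1.75 × 0.12/0.25 = 1.840.
Sorption retards both mechanisms: v_R = v/R = 0.02902 m/day, D_R = D/R = 0.9620 m²/day.
Peak time from v_R²t² + 2D_R t − x² = 0: t = (√(D_R² + v_R²x²) − D_R)/v_R².
√(D_R² + v_R²x²) = √(0.9620² + 0.02902² × 422²) = 12.28; v_R² = 0.0008422.
t = (12.28 − 0.9620)/0.0008422 = 13400 days.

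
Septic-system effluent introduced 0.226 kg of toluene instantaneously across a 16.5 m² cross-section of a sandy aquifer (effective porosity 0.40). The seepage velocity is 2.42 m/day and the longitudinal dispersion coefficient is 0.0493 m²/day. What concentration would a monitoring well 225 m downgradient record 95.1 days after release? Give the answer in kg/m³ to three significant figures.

0.00109 kg/m³

For an instantaneous plane source, C(x,t) = M/(n_e·A·√(4πDt)) · exp(−(x−vt)²/(4Dt)), with n_e·A the pore (flow) area.
Plume center vt = 2.42 × 95.1 = 230.142 m, so the well at 225 m is 5.142 m upgradient of the peak.
√(4πDt) = 7.676 m, giving peak height M/(n_e·A·√(4πDt)) = 0.226/(0.40 × 16.5 × 7.676) = 0.004461 kg/m³.
(x−vt)²/(4Dt) = (-5.142)²/(4 × 0.0493 × 95.1) = 1.410; exp(−1.410) = 0.2441.
C = 0.004461 × 0.2441 = 0.00109 kg/m³.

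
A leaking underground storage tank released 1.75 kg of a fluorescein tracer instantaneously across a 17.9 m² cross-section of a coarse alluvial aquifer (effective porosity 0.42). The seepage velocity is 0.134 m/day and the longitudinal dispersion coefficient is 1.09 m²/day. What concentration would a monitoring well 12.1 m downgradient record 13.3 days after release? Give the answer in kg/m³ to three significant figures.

0.00275 kg/m³

For an instantaneous plane source, C(x,t) = M/(n_e·A·√(4πDt)) · exp(−(x−vt)²/(4Dt)), with n_e·A the pore (flow) area.
Plume center vt = 0.134 × 13.3 = 1.7822 m, so the well at 12.1 m is 10.3178 m downgradient of the peak.
√(4πDt) = 13.50 m, giving peak height M/(n_e·A·√(4πDt)) = 1.75/(0.42 × 17.9 × 13.50) = 0.01724 kg/m³.
(x−vt)²/(4Dt) = (10.3178)²/(4 × 1.09 × 13.3) = 1.836; exp(−1.836) = 0.1595.
C = 0.01724 × 0.1595 = 0.00275 kg/m³.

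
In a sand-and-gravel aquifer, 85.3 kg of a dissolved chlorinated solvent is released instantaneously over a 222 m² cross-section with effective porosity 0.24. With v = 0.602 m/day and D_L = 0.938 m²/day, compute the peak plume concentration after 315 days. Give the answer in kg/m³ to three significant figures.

0.0263 kg/m³

The peak of an instantaneous 1D plume sits at x = vt; there the Gaussian factor is 1 and C_max = M/(n_e·A·√(4πDt)), where n_e·A is the pore area the mass is dissolved in.
√(4πDt) = √(4π × 0.938 × 315) = 60.93 m, so C_max = 85.3/(0.24 × 222 × 60.93) = 0.0263 kg/m³.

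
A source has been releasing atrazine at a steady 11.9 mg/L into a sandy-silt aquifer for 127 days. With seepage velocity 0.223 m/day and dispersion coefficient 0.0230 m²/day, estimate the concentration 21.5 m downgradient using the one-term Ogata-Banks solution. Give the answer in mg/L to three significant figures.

For a continuous step input, C/C₀ ≈ ½·erfc((x−vt)/(2√(Dt))).
vt = 0.223 × 127 = 28.321 m and 2√(Dt) = 2√(0.0230 × 127) = 3.418 m.
Argument (x−vt)/(2√(Dt)) = (21.5 − 28.321)/3.418 = -1.996; ½·erfc(-1.996) = 0.9976.
C = 11.9 × 0.9976 = 11.9 mg/L.

11.9 mg/L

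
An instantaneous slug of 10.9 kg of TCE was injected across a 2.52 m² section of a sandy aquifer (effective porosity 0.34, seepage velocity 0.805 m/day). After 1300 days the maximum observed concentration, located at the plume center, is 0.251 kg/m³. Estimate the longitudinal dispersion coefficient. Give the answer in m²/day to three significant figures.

At the plume center C_max = M/(n_e·A·√(4πDt)), so D = M²/(4πt·(n_e·A·C_max)²).
n_e·A·C_max = 0.34 × 2.52 × 0.251 = 0.2151 kg/m.
D = 10.9²/(4π × 1300 × 0.2151²) = 0.157 m²/day.

0.157 m²/day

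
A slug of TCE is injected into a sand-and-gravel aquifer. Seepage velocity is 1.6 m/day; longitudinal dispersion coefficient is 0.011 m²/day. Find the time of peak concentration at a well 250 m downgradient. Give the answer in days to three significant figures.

156 days

For the 1D instantaneous-source solution, setting ∂C/∂t = 0 at fixed x gives v²t² + 2Dt − x² = 0, so t = (√(D² + v²x²) − D)/v².
√(D² + v²x²) = √(0.011² + 1.6² × 250²) = 400.0; v² = 2.56.
t = (400.0 − 0.011)/2.56 = 156 days (vs. the pure-advection estimate x/v = 156 d).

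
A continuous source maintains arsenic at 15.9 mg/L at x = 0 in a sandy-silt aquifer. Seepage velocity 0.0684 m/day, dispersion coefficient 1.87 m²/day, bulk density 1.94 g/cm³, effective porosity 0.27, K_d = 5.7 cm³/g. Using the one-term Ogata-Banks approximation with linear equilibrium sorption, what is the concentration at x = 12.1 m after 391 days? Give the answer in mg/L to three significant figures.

Retardation factor R = 1 + ρ_b·K_d/n = 1 + 1.94 × 5.7/0.27 = 41.96.
Sorption retards both mechanisms: v_R = v/R = 0.001630 m/day, D_R = D/R = 0.04457 m²/day.
v_R·t = 0.001630 × 391 = 0.63733 m; 2√(D_R t) = 8.349 m; argument = (12.1 − 0.63733)/8.349 = 1.373.
C = C₀ × ½·erfc(1.373) = 15.9 × 0.02609 = 0.415 mg/L.

0.415 mg/L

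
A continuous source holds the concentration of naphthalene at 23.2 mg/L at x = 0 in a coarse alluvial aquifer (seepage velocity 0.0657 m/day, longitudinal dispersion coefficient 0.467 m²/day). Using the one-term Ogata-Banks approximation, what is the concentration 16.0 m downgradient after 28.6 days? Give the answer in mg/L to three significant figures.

0.0730 mg/L

For a continuous step input, C/C₀ ≈ ½·erfc((x−vt)/(2√(Dt))).
vt = 0.0657 × 28.6 = 1.87902 m and 2√(Dt) = 2√(0.467 × 28.6) = 7.309 m.
Argument (x−vt)/(2√(Dt)) = (16.0 − 1.87902)/7.309 = 1.932; ½·erfc(1.932) = 0.003145.
C = 23.2 × 0.003145 = 0.0730 mg/L.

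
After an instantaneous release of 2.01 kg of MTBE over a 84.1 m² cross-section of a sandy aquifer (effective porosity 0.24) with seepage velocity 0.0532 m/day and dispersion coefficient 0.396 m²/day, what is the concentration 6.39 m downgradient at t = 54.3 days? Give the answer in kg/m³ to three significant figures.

0.00525 kg/m³

For an instantaneous plane source, C(x,t) = M/(n_e·A·√(4πDt)) · exp(−(x−vt)²/(4Dt)), with n_e·A the pore (flow) area.
Plume center vt = 0.0532 × 54.3 = 2.88876 m, so the well at 6.39 m is 3.50124 m downgradient of the peak.
√(4πDt) = 16.44 m, giving peak height M/(n_e·A·√(4πDt)) = 2.01/(0.24 × 84.1 × 16.44) = 0.006057 kg/m³.
(x−vt)²/(4Dt) = (3.50124)²/(4 × 0.396 × 54.3) = 0.1425; exp(−0.1425) = 0.8672.
C = 0.006057 × 0.8672 = 0.00525 kg/m³.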